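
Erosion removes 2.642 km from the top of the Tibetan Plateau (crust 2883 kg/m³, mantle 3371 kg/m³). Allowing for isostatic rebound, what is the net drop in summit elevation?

Rebound u = e ρ_c/ρ_m = 2.642 km × 2883/3371 = 2.26 km.
Net surface drop = e − u = 2.642 km − 2.26 km = e (ρ_m − ρ_c)/ρ_m = 0.382 km.

0.382 km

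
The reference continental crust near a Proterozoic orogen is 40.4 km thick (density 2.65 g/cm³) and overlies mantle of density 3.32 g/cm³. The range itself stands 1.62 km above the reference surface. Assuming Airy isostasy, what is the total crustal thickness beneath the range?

48.4 km

Root depth r = h ρ_c / (ρ_m − ρ_c) = 1.62 km × 2.65 / 0.67 = 6.407 km.
Total thickness = T + h + r = 40.4 km + 1.62 km + 6.407 km = 48.4 km.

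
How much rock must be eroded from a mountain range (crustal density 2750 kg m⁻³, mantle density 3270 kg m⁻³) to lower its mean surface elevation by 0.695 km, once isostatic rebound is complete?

4.37 km

Net drop Δ = e − u = e − e ρ_c/ρ_m = e (ρ_m − ρ_c)/ρ_m.
e = Δ ρ_m/(ρ_m − ρ_c) = 0.695 km × 3270/520 = 4.37 km.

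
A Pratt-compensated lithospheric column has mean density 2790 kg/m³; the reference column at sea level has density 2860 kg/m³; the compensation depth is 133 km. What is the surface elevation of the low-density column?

3.34 km

ρ_ref D = ρ (D + h) → h = D (ρ_ref − ρ)/ρ.
h = 133 km × (2860 − 2790)/2790 = 3.34 km.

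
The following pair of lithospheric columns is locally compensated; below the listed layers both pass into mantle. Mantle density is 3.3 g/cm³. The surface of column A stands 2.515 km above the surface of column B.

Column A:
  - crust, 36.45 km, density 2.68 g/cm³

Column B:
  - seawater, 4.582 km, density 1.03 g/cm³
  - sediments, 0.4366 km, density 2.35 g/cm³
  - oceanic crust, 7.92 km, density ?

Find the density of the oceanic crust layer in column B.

Take the compensation level at the base of the deeper column (depth z_c below the surface of column A) and equate Σ ρ_i t_i down to z_c; mantle fills any gap and the z_c terms cancel.
Column A: 36.45×2.68 + (z_c − 36.45)×3.3
Column B: 2.515×0 + 4.582×1.03 + 0.4366×2.35 + 7.92×ρ + (z_c − 2.515 − 12.9386)×3.3
The z_c×3.3 term appears on both sides and cancels. Collect the known terms of each column as K = Σ(ρt)_known − 3.3 × (depth of known layers): K_A = 97.686 − 3.3×36.45 = −22.599; K_B = 5.74547 − 3.3×(2.515 + 12.9386) = −45.25141.
Balance: K_A = K_B + 7.92×ρ, so ρ = (K_A − K_B)/7.92 = 22.6524/7.92 = 2.86 g/cm³.

2.86 g/cm³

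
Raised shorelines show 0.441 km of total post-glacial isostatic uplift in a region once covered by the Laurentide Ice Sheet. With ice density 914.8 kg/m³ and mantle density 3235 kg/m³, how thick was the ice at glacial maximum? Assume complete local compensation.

1.56 km

u = t ρ_ice/ρ_m → t = u ρ_m/ρ_ice = 0.441 km × 3235/914.8 = 1.56 km.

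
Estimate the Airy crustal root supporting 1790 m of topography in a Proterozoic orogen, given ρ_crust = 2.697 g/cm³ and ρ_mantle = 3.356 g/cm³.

For local isostatic compensation: the weight of the topography is balanced by the buoyancy of the root, ρ_c h = (ρ_m − ρ_c) r.
r = h · ρ_c / (ρ_m − ρ_c) = 1790 m × 2.697 / (3.356 − 2.697) = 7330 m.

7330 m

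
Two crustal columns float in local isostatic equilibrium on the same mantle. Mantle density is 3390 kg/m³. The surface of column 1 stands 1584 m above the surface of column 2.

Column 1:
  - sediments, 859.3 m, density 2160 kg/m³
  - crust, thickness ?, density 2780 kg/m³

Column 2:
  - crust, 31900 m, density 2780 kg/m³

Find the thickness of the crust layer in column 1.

39000 m

Take the compensation level at the base of the deeper column (depth z_c below the surface of column 1) and equate Σ ρ_i t_i down to z_c; mantle fills any gap and the z_c terms cancel.
Column 1: 859.3×2160 + x×2780 + (z_c − 859.3 − x)×3390
Column 2: 1584×0 + 31900×2780 + (z_c − 1584 − 31900)×3390
The z_c×3390 term appears on both sides and cancels. Collect the known terms of each column as K = Σ(ρt)_known − 3390 × (depth of known layers): K_1 = 1856088 − 3390×859.3 = −1056939; K_2 = 88682000 − 3390×(1584 + 31900) = −24828760.
Balance: K_1 − x×(3390 − 2780) = K_2, so x = (K_1 − K_2)/(3390 − 2780) = 23771800/610 = 39000 m.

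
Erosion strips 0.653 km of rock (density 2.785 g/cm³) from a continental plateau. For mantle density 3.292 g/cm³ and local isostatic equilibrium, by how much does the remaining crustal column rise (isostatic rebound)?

0.552 km

Unloading: uplift u = e ρ_c/ρ_m = 0.653 km × 2.785/3.292 = 0.552 km.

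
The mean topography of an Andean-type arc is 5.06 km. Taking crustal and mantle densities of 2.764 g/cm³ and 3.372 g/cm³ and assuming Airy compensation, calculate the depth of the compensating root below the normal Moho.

23 km

Balancing pressure at the compensation depth: the weight of the topography is balanced by the buoyancy of the root, ρ_c h = (ρ_m − ρ_c) r.
r = h · ρ_c / (ρ_m − ρ_c) = 5.06 km × 2.764 / (3.372 − 2.764) = 23 km.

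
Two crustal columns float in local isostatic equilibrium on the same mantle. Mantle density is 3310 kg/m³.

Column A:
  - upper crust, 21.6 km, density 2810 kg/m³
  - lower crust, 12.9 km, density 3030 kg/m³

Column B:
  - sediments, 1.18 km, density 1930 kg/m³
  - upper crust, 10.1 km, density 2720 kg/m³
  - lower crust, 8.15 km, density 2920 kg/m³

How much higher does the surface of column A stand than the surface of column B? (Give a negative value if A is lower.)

1.1 km

For any compensation level in the mantle, the mantle terms cancel and isostasy reduces to e = (Σt_A − Σt_B) − (Σ(ρt)_A − Σ(ρt)_B) / ρ_m.
Σt_A = 34.5 km; Σt_B = 19.43 km; Σ(ρt)_A = 99783; Σ(ρt)_B = 53547.4 (in km·kg/m³).
e = (34.5 − 19.43) − (99783 − 53547.4) / 3310 = 1.1 km.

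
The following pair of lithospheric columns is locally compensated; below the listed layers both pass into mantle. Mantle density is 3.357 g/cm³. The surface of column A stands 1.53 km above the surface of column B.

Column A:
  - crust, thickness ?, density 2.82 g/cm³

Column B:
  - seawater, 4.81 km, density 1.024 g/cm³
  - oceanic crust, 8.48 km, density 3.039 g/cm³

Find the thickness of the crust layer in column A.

35.5 km

Take the compensation level at the base of the deeper column (depth z_c below the surface of column A) and equate Σ ρ_i t_i down to z_c; mantle fills any gap and the z_c terms cancel.
Column A: x×2.82 + (z_c − 0 − x)×3.357
Column B: 1.53×0 + 4.81×1.024 + 8.48×3.039 + (z_c − 1.53 − 13.29)×3.357
The z_c×3.357 term appears on both sides and cancels. Collect the known terms of each column as K = Σ(ρt)_known − 3.357 × (depth of known layers): K_A = 0 − 3.357×0 = 0; K_B = 30.69616 − 3.357×(1.53 + 13.29) = −19.05458.
Balance: K_A − x×(3.357 − 2.82) = K_B, so x = (K_A − K_B)/(3.357 − 2.82) = 19.0546/0.537 = 35.5 km.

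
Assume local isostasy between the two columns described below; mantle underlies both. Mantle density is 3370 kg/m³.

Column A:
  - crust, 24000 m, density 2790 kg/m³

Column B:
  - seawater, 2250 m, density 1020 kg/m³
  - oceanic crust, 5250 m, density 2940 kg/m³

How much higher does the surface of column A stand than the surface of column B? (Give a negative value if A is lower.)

1890 m

For any compensation level in the mantle, the mantle terms cancel and isostasy reduces to e = (Σt_A − Σt_B) − (Σ(ρt)_A − Σ(ρt)_B) / ρ_m.
Σt_A = 24000 m; Σt_B = 7500 m; Σ(ρt)_A = 66960000; Σ(ρt)_B = 17730000 (in m·kg/m³).
e = (24000 − 7500) − (66960000 − 17730000) / 3370 = 1890 m.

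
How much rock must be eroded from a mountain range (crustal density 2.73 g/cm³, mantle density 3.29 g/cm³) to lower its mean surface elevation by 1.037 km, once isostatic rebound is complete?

6.09 km

Net drop Δ = e − u = e − e ρ_c/ρ_m = e (ρ_m − ρ_c)/ρ_m.
e = Δ ρ_m/(ρ_m − ρ_c) = 1.037 km × 3.29/0.56 = 6.09 km.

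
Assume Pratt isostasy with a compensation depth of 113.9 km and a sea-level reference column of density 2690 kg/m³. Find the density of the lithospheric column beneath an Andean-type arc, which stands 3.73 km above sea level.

Pratt balance: ρ_ref D = ρ (D + h).
ρ = ρ_ref D/(D + h) = 2690 × 113.9 km/(113.9 km + 3.73 km) = 2600 kg/m³.

2600 kg/m³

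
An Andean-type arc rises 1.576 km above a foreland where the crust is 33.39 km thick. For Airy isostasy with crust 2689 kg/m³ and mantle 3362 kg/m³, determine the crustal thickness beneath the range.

41.3 km

Root depth r = h ρ_c / (ρ_m − ρ_c) = 1.576 km × 2689 / 673 = 6.297 km.
Total thickness = T + h + r = 33.39 km + 1.576 km + 6.297 km = 41.3 km.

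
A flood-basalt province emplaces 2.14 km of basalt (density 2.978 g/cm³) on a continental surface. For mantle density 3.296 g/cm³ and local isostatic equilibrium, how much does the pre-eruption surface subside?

1.93 km

Subaerial loading: s = t ρ_load / ρ_m.
s = 2.14 km × 2.978/3.296 = 1.93 km.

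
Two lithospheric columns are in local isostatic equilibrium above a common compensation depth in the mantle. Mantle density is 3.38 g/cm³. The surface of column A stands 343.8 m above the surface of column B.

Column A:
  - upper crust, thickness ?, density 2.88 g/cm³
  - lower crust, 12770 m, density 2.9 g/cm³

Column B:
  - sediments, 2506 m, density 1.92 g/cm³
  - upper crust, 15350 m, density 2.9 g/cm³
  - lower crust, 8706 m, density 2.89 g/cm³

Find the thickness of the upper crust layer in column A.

20700 m

Take the compensation level at the base of the deeper column (depth z_c below the surface of column A) and equate Σ ρ_i t_i down to z_c; mantle fills any gap and the z_c terms cancel.
Column A: x×2.88 + 12770×2.9 + (z_c − 12770 − x)×3.38
Column B: 343.8×0 + 2506×1.92 + 15350×2.9 + 8706×2.89 + (z_c − 343.8 − 26562)×3.38
The z_c×3.38 term appears on both sides and cancels. Collect the known terms of each column as K = Σ(ρt)_known − 3.38 × (depth of known layers): K_A = 37033 − 3.38×12770 = −6129.6; K_B = 74486.86 − 3.38×(343.8 + 26562) = −16454.744.
Balance: K_A − x×(3.38 − 2.88) = K_B, so x = (K_A − K_B)/(3.38 − 2.88) = 10325.1/0.5 = 20700 m.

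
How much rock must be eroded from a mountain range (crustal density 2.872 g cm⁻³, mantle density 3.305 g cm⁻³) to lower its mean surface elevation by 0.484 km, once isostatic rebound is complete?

3.69 km

Net drop Δ = e − u = e − e ρ_c/ρ_m = e (ρ_m − ρ_c)/ρ_m.
e = Δ ρ_m/(ρ_m − ρ_c) = 0.484 km × 3.305/0.433 = 3.69 km.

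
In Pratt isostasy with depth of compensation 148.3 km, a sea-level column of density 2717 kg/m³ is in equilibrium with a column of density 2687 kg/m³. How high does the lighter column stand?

ρ_ref D = ρ (D + h) → h = D (ρ_ref − ρ)/ρ.
h = 148.3 km × (2717 − 2687)/2687 = 1.66 km.

1.66 km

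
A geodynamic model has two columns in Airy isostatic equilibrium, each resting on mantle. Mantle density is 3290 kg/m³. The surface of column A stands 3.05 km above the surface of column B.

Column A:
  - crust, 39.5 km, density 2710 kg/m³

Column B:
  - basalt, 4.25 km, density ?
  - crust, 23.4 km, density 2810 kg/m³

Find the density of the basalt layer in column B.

2900 kg/m³

Take the compensation level at the base of the deeper column (depth z_c below the surface of column A) and equate Σ ρ_i t_i down to z_c; mantle fills any gap and the z_c terms cancel.
Column A: 39.5×2710 + (z_c − 39.5)×3290
Column B: 3.05×0 + 4.25×ρ + 23.4×2810 + (z_c − 3.05 − 27.65)×3290
The z_c×3290 term appears on both sides and cancels. Collect the known terms of each column as K = Σ(ρt)_known − 3290 × (depth of known layers): K_A = 107045 − 3290×39.5 = −22910; K_B = 65754 − 3290×(3.05 + 27.65) = −35249.
Balance: K_A = K_B + 4.25×ρ, so ρ = (K_A − K_B)/4.25 = 12339/4.25 = 2900 kg/m³.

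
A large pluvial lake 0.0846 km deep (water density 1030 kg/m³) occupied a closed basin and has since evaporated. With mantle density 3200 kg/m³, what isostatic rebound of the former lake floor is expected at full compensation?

u = d ρ_w/ρ_m = 0.0846 km × 1030/3200 = 0.0272 km.

0.0272 km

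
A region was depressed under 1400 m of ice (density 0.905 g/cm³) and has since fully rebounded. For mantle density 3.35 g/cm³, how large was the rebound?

378 m

Removing the load lets mantle flow back in; uplift u satisfies ρ_ice t = ρ_m u.
u = t ρ_ice/ρ_m = 1400 m × 0.905/3.35 = 378 m.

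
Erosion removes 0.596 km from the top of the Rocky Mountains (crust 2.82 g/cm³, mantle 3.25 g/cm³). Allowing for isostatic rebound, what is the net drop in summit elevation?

0.0789 km

Rebound u = e ρ_c/ρ_m = 0.596 km × 2.82/3.25 = 0.5171 km.
Net surface drop = e − u = 0.596 km − 0.5171 km = e (ρ_m − ρ_c)/ρ_m = 0.0789 km.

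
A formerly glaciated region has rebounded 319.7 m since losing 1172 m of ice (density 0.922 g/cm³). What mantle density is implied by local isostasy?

3.38 g/cm³

ρ_m = ρ_ice t / u = 0.922 × 1172 m/319.7 m = 3.38 g/cm³.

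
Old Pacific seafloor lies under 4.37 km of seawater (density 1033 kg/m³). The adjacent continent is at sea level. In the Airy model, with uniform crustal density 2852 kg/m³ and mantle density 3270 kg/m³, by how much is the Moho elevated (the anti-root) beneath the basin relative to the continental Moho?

19 km

In Airy isostatic equilibrium: replacing crust with seawater at the top is compensated by replacing crust with mantle at the base: d (ρ_c − ρ_w) = a (ρ_m − ρ_c).
a = d (ρ_c − ρ_w)/(ρ_m − ρ_c) = 4.37 km × 1819/418 = 19 km.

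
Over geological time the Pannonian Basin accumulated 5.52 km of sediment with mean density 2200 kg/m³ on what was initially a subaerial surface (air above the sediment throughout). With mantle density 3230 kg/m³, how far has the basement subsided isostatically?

Subaerial load: s = t ρ_sed / ρ_m = 5.52 km × 2200/3230 = 3.76 km.

3.76 km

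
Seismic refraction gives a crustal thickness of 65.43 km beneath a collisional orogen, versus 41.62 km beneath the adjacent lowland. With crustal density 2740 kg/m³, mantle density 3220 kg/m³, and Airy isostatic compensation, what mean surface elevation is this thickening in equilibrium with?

Excess crust Δ = 65.43 km − 41.62 km = 23.81 km, split between elevation h and root r with h + r = Δ.
Airy balance ρ_c h = (ρ_m − ρ_c) r gives r = h ρ_c/(ρ_m − ρ_c), so h (1 + ρ_c/(ρ_m − ρ_c)) = Δ, i.e. h = Δ (ρ_m − ρ_c)/ρ_m.
h = 23.81 km × 480/3220 = 3.55 km.

3.55 km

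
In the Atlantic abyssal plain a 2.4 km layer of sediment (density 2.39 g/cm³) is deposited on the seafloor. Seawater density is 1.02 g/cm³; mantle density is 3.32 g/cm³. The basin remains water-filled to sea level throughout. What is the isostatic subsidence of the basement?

Submarine loading: the sediment displaces seawater, and the subsidence is in turn flooded, so s (ρ_m − ρ_w) = t (ρ_sed − ρ_w).
s = 2.4 km × (2.39 − 1.02) / (3.32 − 1.02) = 1.43 km.

1.43 km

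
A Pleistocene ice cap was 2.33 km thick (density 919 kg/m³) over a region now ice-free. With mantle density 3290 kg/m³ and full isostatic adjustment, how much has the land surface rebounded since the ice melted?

0.651 km

Removing the load lets mantle flow back in; uplift u satisfies ρ_ice t = ρ_m u.
u = t ρ_ice/ρ_m = 2.33 km × 919/3290 = 0.651 km.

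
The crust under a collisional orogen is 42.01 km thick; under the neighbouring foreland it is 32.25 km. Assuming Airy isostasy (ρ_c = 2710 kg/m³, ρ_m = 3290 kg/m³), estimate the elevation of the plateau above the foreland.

1.72 km

Excess crust Δ = 42.01 km − 32.25 km = 9.76 km, split between elevation h and root r with h + r = Δ.
Airy balance ρ_c h = (ρ_m − ρ_c) r gives r = h ρ_c/(ρ_m − ρ_c), so h (1 + ρ_c/(ρ_m − ρ_c)) = Δ, i.e. h = Δ (ρ_m − ρ_c)/ρ_m.
h = 9.76 km × 580/3290 = 1.72 km.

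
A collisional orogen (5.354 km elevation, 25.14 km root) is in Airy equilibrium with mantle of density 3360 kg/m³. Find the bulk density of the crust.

ρ_c h = (ρ_m − ρ_c) r → ρ_c (h + r) = ρ_m r → ρ_c = ρ_m r / (h + r).
ρ_c = 3360 × 25.14 km / (5.354 km + 25.14 km) = 2770 kg/m³.

2770 kg/m³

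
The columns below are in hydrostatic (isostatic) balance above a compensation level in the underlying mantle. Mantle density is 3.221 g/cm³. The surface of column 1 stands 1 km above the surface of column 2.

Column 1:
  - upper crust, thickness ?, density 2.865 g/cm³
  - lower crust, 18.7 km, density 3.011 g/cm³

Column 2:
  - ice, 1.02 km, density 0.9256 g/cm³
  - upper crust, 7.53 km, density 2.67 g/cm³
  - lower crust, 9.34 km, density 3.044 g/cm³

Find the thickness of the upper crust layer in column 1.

20.9 km

Take the compensation level at the base of the deeper column (depth z_c below the surface of column 1) and equate Σ ρ_i t_i down to z_c; mantle fills any gap and the z_c terms cancel.
Column 1: x×2.865 + 18.7×3.011 + (z_c − 18.7 − x)×3.221
Column 2: 1×0 + 1.02×0.9256 + 7.53×2.67 + 9.34×3.044 + (z_c − 1 − 17.89)×3.221
The z_c×3.221 term appears on both sides and cancels. Collect the known terms of each column as K = Σ(ρt)_known − 3.221 × (depth of known layers): K_1 = 56.3057 − 3.221×18.7 = −3.927; K_2 = 49.480172 − 3.221×(1 + 17.89) = −11.364518.
Balance: K_1 − x×(3.221 − 2.865) = K_2, so x = (K_1 − K_2)/(3.221 − 2.865) = 7.43752/0.356 = 20.9 km.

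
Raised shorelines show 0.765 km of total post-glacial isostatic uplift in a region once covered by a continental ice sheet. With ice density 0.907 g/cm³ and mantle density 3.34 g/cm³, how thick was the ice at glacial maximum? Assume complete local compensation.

2.82 km

u = t ρ_ice/ρ_m → t = u ρ_m/ρ_ice = 0.765 km × 3.34/0.907 = 2.82 km.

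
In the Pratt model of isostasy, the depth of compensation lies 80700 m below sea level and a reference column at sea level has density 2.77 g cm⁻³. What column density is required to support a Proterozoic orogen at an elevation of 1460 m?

Pratt balance: ρ_ref D = ρ (D + h).
ρ = ρ_ref D/(D + h) = 2.77 × 80700 m/(80700 m + 1460 m) = 2.72 g cm⁻³.

2.72 g cm⁻³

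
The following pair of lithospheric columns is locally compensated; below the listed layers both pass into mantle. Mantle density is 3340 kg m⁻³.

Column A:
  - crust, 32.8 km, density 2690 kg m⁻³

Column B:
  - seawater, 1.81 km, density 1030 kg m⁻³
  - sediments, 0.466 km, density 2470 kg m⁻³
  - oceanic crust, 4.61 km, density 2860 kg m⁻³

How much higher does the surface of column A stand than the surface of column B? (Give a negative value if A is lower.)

4.35 km

For any compensation level in the mantle, the mantle terms cancel and isostasy reduces to e = (Σt_A − Σt_B) − (Σ(ρt)_A − Σ(ρt)_B) / ρ_m.
Σt_A = 32.8 km; Σt_B = 6.886 km; Σ(ρt)_A = 88232; Σ(ρt)_B = 16199.92 (in km·kg m⁻³).
e = (32.8 − 6.886) − (88232 − 16199.92) / 3340 = 4.35 km.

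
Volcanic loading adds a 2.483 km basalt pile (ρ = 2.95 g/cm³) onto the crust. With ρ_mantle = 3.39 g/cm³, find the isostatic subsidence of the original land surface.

Subaerial loading: s = t ρ_load / ρ_m.
s = 2.483 km × 2.95/3.39 = 2.16 km.

2.16 km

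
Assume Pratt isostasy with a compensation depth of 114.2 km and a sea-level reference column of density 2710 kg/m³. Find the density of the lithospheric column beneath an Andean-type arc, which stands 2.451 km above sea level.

2650 kg/m³

Pratt balance: ρ_ref D = ρ (D + h).
ρ = ρ_ref D/(D + h) = 2710 × 114.2 km/(114.2 km + 2.451 km) = 2650 kg/m³.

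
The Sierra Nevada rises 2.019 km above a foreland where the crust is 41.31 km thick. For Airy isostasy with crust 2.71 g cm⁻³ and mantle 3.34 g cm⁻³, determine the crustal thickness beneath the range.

Root depth r = h ρ_c / (ρ_m − ρ_c) = 2.019 km × 2.71 / 0.63 = 8.685 km.
Total thickness = T + h + r = 41.31 km + 2.019 km + 8.685 km = 52 km.

52 km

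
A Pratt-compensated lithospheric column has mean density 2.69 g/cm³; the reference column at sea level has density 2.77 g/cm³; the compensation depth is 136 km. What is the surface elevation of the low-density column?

ρ_ref D = ρ (D + h) → h = D (ρ_ref − ρ)/ρ.
h = 136 km × (2.77 − 2.69)/2.69 = 4.04 km.

4.04 km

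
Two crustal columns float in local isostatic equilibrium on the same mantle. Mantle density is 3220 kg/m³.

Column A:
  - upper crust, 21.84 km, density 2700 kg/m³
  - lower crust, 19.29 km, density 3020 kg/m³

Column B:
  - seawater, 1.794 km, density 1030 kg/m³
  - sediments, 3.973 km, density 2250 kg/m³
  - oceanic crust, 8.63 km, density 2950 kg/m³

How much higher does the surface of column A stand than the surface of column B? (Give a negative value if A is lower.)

1.58 km

For any compensation level in the mantle, the mantle terms cancel and isostasy reduces to e = (Σt_A − Σt_B) − (Σ(ρt)_A − Σ(ρt)_B) / ρ_m.
Σt_A = 41.13 km; Σt_B = 14.397 km; Σ(ρt)_A = 117223.8; Σ(ρt)_B = 36245.57 (in km·kg/m³).
e = (41.13 − 14.397) − (117223.8 − 36245.57) / 3220 = 1.58 km.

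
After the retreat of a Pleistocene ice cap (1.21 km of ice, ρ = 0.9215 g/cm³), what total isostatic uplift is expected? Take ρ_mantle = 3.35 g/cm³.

Removing the load lets mantle flow back in; uplift u satisfies ρ_ice t = ρ_m u.
u = t ρ_ice/ρ_m = 1.21 km × 0.9215/3.35 = 0.333 km.

0.333 km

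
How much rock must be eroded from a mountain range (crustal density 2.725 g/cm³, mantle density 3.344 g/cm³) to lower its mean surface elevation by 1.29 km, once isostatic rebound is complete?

Net drop Δ = e − u = e − e ρ_c/ρ_m = e (ρ_m − ρ_c)/ρ_m.
e = Δ ρ_m/(ρ_m − ρ_c) = 1.29 km × 3.344/0.619 = 6.97 km.

6.97 km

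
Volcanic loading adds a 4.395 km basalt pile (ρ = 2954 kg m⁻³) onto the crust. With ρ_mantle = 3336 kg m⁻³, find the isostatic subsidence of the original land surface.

Subaerial loading: s = t ρ_load / ρ_m.
s = 4.395 km × 2954/3336 = 3.89 km.

3.89 km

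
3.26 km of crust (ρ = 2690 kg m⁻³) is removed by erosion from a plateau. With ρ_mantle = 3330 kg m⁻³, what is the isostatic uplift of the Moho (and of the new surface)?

2.63 km

Unloading: uplift u = e ρ_c/ρ_m = 3.26 km × 2690/3330 = 2.63 km.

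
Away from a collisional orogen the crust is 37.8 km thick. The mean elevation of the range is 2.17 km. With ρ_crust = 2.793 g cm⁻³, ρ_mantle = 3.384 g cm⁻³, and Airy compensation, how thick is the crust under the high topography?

Root depth r = h ρ_c / (ρ_m − ρ_c) = 2.17 km × 2.793 / 0.591 = 10.26 km.
Total thickness = T + h + r = 37.8 km + 2.17 km + 10.26 km = 50.2 km.

50.2 km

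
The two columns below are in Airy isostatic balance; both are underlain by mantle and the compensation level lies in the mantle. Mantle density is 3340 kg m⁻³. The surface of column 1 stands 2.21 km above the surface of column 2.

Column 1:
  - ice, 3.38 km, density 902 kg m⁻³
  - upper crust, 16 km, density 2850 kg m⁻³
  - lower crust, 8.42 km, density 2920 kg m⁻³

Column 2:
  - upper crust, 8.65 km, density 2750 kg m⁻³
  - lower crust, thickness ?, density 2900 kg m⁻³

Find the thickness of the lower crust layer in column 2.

16.2 km

Take the compensation level at the base of the deeper column (depth z_c below the surface of column 1) and equate Σ ρ_i t_i down to z_c; mantle fills any gap and the z_c terms cancel.
Column 1: 3.38×902 + 16×2850 + 8.42×2920 + (z_c − 27.8)×3340
Column 2: 2.21×0 + 8.65×2750 + x×2900 + (z_c − 2.21 − 8.65 − x)×3340
The z_c×3340 term appears on both sides and cancels. Collect the known terms of each column as K = Σ(ρt)_known − 3340 × (depth of known layers): K_1 = 73235.16 − 3340×27.8 = −19616.84; K_2 = 23787.5 − 3340×(2.21 + 8.65) = −12484.9.
Balance: K_1 = K_2 − x×(3340 − 2900), so x = (K_2 − K_1)/(3340 − 2900) = 7131.94/440 = 16.2 km.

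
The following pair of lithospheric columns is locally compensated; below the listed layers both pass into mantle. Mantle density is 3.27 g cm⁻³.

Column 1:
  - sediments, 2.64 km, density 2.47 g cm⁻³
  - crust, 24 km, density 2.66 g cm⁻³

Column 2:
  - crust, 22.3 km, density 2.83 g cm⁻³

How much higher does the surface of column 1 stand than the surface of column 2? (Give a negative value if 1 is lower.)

For any compensation level in the mantle, the mantle terms cancel and isostasy reduces to e = (Σt_1 − Σt_2) − (Σ(ρt)_1 − Σ(ρt)_2) / ρ_m.
Σt_1 = 26.64 km; Σt_2 = 22.3 km; Σ(ρt)_1 = 70.3608; Σ(ρt)_2 = 63.109 (in km·g cm⁻³).
e = (26.64 − 22.3) − (70.3608 − 63.109) / 3.27 = 2.12 km.

2.12 km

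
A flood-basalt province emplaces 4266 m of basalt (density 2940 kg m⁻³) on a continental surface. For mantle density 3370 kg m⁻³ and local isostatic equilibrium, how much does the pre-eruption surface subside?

Subaerial loading: s = t ρ_load / ρ_m.
s = 4266 m × 2940/3370 = 3720 m.

3720 m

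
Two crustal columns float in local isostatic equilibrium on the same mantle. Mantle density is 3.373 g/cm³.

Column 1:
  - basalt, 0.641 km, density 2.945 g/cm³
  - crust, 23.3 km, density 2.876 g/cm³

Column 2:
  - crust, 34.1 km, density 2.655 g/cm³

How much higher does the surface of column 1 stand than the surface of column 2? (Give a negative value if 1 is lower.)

For any compensation level in the mantle, the mantle terms cancel and isostasy reduces to e = (Σt_1 − Σt_2) − (Σ(ρt)_1 − Σ(ρt)_2) / ρ_m.
Σt_1 = 23.941 km; Σt_2 = 34.1 km; Σ(ρt)_1 = 68.898545; Σ(ρt)_2 = 90.5355 (in km·g/cm³).
e = (23.941 − 34.1) − (68.898545 − 90.5355) / 3.373 = −3.74 km.

−3.74 km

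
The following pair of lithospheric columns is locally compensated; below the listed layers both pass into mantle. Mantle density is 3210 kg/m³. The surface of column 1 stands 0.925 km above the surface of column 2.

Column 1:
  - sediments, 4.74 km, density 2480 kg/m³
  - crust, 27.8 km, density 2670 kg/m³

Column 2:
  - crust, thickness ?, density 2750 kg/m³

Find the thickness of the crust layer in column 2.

Take the compensation level at the base of the deeper column (depth z_c below the surface of column 1) and equate Σ ρ_i t_i down to z_c; mantle fills any gap and the z_c terms cancel.
Column 1: 4.74×2480 + 27.8×2670 + (z_c − 32.54)×3210
Column 2: 0.925×0 + x×2750 + (z_c − 0.925 − 0 − x)×3210
The z_c×3210 term appears on both sides and cancels. Collect the known terms of each column as K = Σ(ρt)_known − 3210 × (depth of known layers): K_1 = 85981.2 − 3210×32.54 = −18472.2; K_2 = 0 − 3210×(0.925 + 0) = −2969.25.
Balance: K_1 = K_2 − x×(3210 − 2750), so x = (K_2 − K_1)/(3210 − 2750) = 15503/460 = 33.7 km.

33.7 km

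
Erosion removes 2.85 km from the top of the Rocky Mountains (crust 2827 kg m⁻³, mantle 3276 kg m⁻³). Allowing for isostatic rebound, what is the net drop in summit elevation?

0.391 km

Rebound u = e ρ_c/ρ_m = 2.85 km × 2827/3276 = 2.459 km.
Net surface drop = e − u = 2.85 km − 2.459 km = e (ρ_m − ρ_c)/ρ_m = 0.391 km.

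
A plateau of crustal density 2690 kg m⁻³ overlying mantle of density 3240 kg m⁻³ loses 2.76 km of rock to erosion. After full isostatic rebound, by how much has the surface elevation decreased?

Rebound u = e ρ_c/ρ_m = 2.76 km × 2690/3240 = 2.291 km.
Net surface drop = e − u = 2.76 km − 2.291 km = e (ρ_m − ρ_c)/ρ_m = 0.469 km.

0.469 km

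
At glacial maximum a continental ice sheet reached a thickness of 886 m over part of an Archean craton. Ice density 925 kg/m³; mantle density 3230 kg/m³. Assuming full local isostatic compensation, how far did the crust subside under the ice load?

For local isostatic compensation: the ice load ρ_ice t is balanced by mantle displaced below, ρ_m s.
s = t ρ_ice / ρ_m = 886 m × 925/3230 = 254 m.

254 m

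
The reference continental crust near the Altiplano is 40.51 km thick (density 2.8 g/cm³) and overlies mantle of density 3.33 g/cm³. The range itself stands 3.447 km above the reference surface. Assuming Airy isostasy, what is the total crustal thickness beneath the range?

62.2 km

Root depth r = h ρ_c / (ρ_m − ρ_c) = 3.447 km × 2.8 / 0.53 = 18.21 km.
Total thickness = T + h + r = 40.51 km + 3.447 km + 18.21 km = 62.2 km.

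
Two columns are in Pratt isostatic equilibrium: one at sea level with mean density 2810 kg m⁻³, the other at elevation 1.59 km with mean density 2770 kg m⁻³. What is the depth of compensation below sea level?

ρ_ref D = ρ (D + h) → D (ρ_ref − ρ) = ρ h.
D = ρ h/(ρ_ref − ρ) = 2770 × 1.59 km/(2810 − 2770) = 110 km.

110 km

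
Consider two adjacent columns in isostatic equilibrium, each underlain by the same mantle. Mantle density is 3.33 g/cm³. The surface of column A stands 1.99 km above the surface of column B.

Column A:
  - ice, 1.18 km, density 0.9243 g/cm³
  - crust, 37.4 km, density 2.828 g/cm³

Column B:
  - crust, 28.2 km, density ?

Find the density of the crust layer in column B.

2.8 g/cm³

Take the compensation level at the base of the deeper column (depth z_c below the surface of column A) and equate Σ ρ_i t_i down to z_c; mantle fills any gap and the z_c terms cancel.
Column A: 1.18×0.9243 + 37.4×2.828 + (z_c − 38.58)×3.33
Column B: 1.99×0 + 28.2×ρ + (z_c − 1.99 − 28.2)×3.33
The z_c×3.33 term appears on both sides and cancels. Collect the known terms of each column as K = Σ(ρt)_known − 3.33 × (depth of known layers): K_A = 106.857874 − 3.33×38.58 = −21.613526; K_B = 0 − 3.33×(1.99 + 28.2) = −100.5327.
Balance: K_A = K_B + 28.2×ρ, so ρ = (K_A − K_B)/28.2 = 78.9192/28.2 = 2.8 g/cm³.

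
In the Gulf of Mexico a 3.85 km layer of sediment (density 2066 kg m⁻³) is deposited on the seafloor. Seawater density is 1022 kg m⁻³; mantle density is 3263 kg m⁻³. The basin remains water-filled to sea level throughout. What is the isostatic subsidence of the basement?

1.79 km

Submarine loading: the sediment displaces seawater, and the subsidence is in turn flooded, so s (ρ_m − ρ_w) = t (ρ_sed − ρ_w).
s = 3.85 km × (2066 − 1022) / (3263 − 1022) = 1.79 km.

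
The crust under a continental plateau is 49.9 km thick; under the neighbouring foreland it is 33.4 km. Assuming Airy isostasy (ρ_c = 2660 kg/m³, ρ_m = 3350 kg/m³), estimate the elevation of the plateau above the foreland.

3.4 km

Excess crust Δ = 49.9 km − 33.4 km = 16.5 km, split between elevation h and root r with h + r = Δ.
Airy balance ρ_c h = (ρ_m − ρ_c) r gives r = h ρ_c/(ρ_m − ρ_c), so h (1 + ρ_c/(ρ_m − ρ_c)) = Δ, i.e. h = Δ (ρ_m − ρ_c)/ρ_m.
h = 16.5 km × 690/3350 = 3.4 km.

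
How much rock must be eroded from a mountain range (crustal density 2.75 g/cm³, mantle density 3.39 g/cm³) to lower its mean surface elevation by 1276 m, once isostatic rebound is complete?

Net drop Δ = e − u = e − e ρ_c/ρ_m = e (ρ_m − ρ_c)/ρ_m.
e = Δ ρ_m/(ρ_m − ρ_c) = 1276 m × 3.39/0.64 = 6760 m.

6760 m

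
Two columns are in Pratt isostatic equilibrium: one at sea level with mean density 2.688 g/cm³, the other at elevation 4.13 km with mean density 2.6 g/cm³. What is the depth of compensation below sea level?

122 km

ρ_ref D = ρ (D + h) → D (ρ_ref − ρ) = ρ h.
D = ρ h/(ρ_ref − ρ) = 2.6 × 4.13 km/(2.688 − 2.6) = 122 km.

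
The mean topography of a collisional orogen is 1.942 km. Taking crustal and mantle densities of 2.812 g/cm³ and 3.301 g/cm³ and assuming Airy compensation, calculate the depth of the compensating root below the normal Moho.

Balancing pressure at the compensation depth: the weight of the topography is balanced by the buoyancy of the root, ρ_c h = (ρ_m − ρ_c) r.
r = h · ρ_c / (ρ_m − ρ_c) = 1.942 km × 2.812 / (3.301 − 2.812) = 11.2 km.

11.2 km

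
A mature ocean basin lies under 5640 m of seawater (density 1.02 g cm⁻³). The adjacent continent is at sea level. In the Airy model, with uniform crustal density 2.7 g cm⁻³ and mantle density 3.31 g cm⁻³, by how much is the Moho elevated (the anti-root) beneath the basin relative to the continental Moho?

By Archimedes' principle applied to the lithosphere: replacing crust with seawater at the top is compensated by replacing crust with mantle at the base: d (ρ_c − ρ_w) = a (ρ_m − ρ_c).
a = d (ρ_c − ρ_w)/(ρ_m − ρ_c) = 5640 m × 1.68/0.61 = 15500 m.

15500 m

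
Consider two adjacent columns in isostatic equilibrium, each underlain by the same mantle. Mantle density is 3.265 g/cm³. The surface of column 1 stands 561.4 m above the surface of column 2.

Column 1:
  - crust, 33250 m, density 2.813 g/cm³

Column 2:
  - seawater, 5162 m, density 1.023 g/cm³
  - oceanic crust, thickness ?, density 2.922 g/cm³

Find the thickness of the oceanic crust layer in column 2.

4730 m

Take the compensation level at the base of the deeper column (depth z_c below the surface of column 1) and equate Σ ρ_i t_i down to z_c; mantle fills any gap and the z_c terms cancel.
Column 1: 33250×2.813 + (z_c − 33250)×3.265
Column 2: 561.4×0 + 5162×1.023 + x×2.922 + (z_c − 561.4 − 5162 − x)×3.265
The z_c×3.265 term appears on both sides and cancels. Collect the known terms of each column as K = Σ(ρt)_known − 3.265 × (depth of known layers): K_1 = 93532.25 − 3.265×33250 = −15029; K_2 = 5280.726 − 3.265×(561.4 + 5162) = −13406.175.
Balance: K_1 = K_2 − x×(3.265 − 2.922), so x = (K_2 − K_1)/(3.265 − 2.922) = 1622.83/0.343 = 4730 m.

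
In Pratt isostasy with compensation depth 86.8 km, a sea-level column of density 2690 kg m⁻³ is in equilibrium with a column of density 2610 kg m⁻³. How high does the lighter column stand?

2.66 km

ρ_ref D = ρ (D + h) → h = D (ρ_ref − ρ)/ρ.
h = 86.8 km × (2690 − 2610)/2610 = 2.66 km.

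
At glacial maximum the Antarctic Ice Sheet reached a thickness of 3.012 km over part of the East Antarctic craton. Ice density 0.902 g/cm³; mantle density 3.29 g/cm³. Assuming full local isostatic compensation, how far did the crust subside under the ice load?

For local isostatic compensation: the ice load ρ_ice t is balanced by mantle displaced below, ρ_m s.
s = t ρ_ice / ρ_m = 3.012 km × 0.902/3.29 = 0.826 km.

0.826 km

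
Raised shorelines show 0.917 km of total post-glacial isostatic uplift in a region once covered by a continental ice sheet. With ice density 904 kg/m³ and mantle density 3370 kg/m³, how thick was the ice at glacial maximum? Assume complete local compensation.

u = t ρ_ice/ρ_m → t = u ρ_m/ρ_ice = 0.917 km × 3370/904 = 3.42 km.

3.42 km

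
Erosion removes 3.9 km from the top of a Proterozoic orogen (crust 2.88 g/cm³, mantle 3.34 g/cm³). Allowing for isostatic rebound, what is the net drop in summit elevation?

Rebound u = e ρ_c/ρ_m = 3.9 km × 2.88/3.34 = 3.363 km.
Net surface drop = e − u = 3.9 km − 3.363 km = e (ρ_m − ρ_c)/ρ_m = 0.537 km.

0.537 km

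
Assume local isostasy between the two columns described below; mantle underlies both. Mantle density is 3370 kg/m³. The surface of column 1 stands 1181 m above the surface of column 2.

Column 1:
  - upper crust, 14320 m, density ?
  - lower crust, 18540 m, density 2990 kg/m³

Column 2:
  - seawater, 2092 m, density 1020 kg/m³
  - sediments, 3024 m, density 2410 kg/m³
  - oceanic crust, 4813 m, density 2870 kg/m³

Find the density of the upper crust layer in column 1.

Take the compensation level at the base of the deeper column (depth z_c below the surface of column 1) and equate Σ ρ_i t_i down to z_c; mantle fills any gap and the z_c terms cancel.
Column 1: 14320×ρ + 18540×2990 + (z_c − 32860)×3370
Column 2: 1181×0 + 2092×1020 + 3024×2410 + 4813×2870 + (z_c − 1181 − 9929)×3370
The z_c×3370 term appears on both sides and cancels. Collect the known terms of each column as K = Σ(ρt)_known − 3370 × (depth of known layers): K_1 = 55434600 − 3370×32860 = −55303600; K_2 = 23234990 − 3370×(1181 + 9929) = −14205710.
Balance: K_1 + 14320×ρ = K_2, so ρ = (K_2 − K_1)/14320 = 41097900/14320 = 2870 kg/m³.

2870 kg/m³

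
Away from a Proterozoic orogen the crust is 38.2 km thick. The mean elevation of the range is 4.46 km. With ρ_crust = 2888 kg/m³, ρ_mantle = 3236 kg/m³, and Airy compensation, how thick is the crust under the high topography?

Root depth r = h ρ_c / (ρ_m − ρ_c) = 4.46 km × 2888 / 348 = 37.01 km.
Total thickness = T + h + r = 38.2 km + 4.46 km + 37.01 km = 79.7 km.

79.7 km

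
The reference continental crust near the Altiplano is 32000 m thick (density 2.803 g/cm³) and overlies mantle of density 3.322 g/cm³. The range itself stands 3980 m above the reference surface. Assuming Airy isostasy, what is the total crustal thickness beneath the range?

57500 m

Root depth r = h ρ_c / (ρ_m − ρ_c) = 3980 m × 2.803 / 0.519 = 21500 m.
Total thickness = T + h + r = 32000 m + 3980 m + 21500 m = 57500 m.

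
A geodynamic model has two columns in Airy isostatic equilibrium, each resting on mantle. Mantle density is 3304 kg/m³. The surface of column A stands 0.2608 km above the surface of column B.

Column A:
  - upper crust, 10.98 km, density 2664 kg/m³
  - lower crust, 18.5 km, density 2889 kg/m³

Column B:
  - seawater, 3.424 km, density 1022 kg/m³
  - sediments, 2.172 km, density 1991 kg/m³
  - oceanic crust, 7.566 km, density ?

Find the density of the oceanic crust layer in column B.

Take the compensation level at the base of the deeper column (depth z_c below the surface of column A) and equate Σ ρ_i t_i down to z_c; mantle fills any gap and the z_c terms cancel.
Column A: 10.98×2664 + 18.5×2889 + (z_c − 29.48)×3304
Column B: 0.2608×0 + 3.424×1022 + 2.172×1991 + 7.566×ρ + (z_c − 0.2608 − 13.162)×3304
The z_c×3304 term appears on both sides and cancels. Collect the known terms of each column as K = Σ(ρt)_known − 3304 × (depth of known layers): K_A = 82697.22 − 3304×29.48 = −14704.7; K_B = 7823.78 − 3304×(0.2608 + 13.162) = −36525.1512.
Balance: K_A = K_B + 7.566×ρ, so ρ = (K_A − K_B)/7.566 = 21820.5/7.566 = 2880 kg/m³.

2880 kg/m³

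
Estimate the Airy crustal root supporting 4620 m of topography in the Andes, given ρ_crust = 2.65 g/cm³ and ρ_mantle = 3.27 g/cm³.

For local isostatic compensation: the weight of the topography is balanced by the buoyancy of the root, ρ_c h = (ρ_m − ρ_c) r.
r = h · ρ_c / (ρ_m − ρ_c) = 4620 m × 2.65 / (3.27 − 2.65) = 19700 m.

19700 m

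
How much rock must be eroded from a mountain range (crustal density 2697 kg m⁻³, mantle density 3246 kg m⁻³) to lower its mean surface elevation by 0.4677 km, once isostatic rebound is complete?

Net drop Δ = e − u = e − e ρ_c/ρ_m = e (ρ_m − ρ_c)/ρ_m.
e = Δ ρ_m/(ρ_m − ρ_c) = 0.4677 km × 3246/549 = 2.77 km.

2.77 km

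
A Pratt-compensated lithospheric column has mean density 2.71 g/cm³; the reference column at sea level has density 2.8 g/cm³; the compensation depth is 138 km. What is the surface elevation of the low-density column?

4.58 km

ρ_ref D = ρ (D + h) → h = D (ρ_ref − ρ)/ρ.
h = 138 km × (2.8 − 2.71)/2.71 = 4.58 km.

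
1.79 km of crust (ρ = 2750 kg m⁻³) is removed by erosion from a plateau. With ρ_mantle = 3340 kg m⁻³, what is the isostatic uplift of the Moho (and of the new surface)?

1.47 km

Unloading: uplift u = e ρ_c/ρ_m = 1.79 km × 2750/3340 = 1.47 km.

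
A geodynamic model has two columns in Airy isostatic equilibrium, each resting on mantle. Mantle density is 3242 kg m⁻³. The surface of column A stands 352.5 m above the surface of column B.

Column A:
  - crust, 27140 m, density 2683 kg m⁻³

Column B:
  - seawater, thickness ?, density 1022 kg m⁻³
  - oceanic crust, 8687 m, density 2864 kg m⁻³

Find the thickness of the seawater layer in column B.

Take the compensation level at the base of the deeper column (depth z_c below the surface of column A) and equate Σ ρ_i t_i down to z_c; mantle fills any gap and the z_c terms cancel.
Column A: 27140×2683 + (z_c − 27140)×3242
Column B: 352.5×0 + x×1022 + 8687×2864 + (z_c − 352.5 − 8687 − x)×3242
The z_c×3242 term appears on both sides and cancels. Collect the known terms of each column as K = Σ(ρt)_known − 3242 × (depth of known layers): K_A = 72816620 − 3242×27140 = −15171260; K_B = 24879568 − 3242×(352.5 + 8687) = −4426491.
Balance: K_A = K_B − x×(3242 − 1022), so x = (K_B − K_A)/(3242 − 1022) = 10744800/2220 = 4840 m.

4840 m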